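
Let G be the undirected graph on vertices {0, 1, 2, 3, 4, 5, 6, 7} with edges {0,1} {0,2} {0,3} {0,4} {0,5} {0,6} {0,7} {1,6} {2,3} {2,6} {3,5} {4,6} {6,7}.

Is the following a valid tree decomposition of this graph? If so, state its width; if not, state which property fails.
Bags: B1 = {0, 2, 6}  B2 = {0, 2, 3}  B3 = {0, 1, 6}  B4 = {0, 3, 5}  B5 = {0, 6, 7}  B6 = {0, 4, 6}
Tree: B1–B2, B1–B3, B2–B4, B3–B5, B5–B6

Checking the three conditions: (i) the bags cover all of {0, 1, 2, 3, 4, 5, 6, 7}; (ii) for each edge, some bag contains both endpoints; (iii) the bags containing any fixed vertex form a subtree. All hold, so the decomposition is valid with width 3 − 1 = 2.

Yes; width 2.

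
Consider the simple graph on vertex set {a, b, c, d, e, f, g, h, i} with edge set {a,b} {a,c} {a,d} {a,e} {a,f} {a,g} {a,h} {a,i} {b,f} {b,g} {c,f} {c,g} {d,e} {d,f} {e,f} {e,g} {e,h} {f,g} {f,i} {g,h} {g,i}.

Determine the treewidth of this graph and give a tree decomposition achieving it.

Treewidth 3.
One optimal decomposition is:
Bags: B1 = {a, f, g, i}  B2 = {a, e, f, g}  B3 = {a, d, e, f}  B4 = {a, b, f, g}  B5 = {a, e, g, h}  B6 = {a, c, f, g}
Tree: B1–B2, B2–B3, B2–B4, B2–B5, B4–B6

Every bag has size at most 4, so the width is 4 − 1 = 3 and tw(G) ≤ 3. For the lower bound, the 4 vertices {a, e, g, h} are pairwise adjacent, and any tree decomposition puts a clique entirely inside one bag — forcing width ≥ 3. Hence tw(G) = 3 exactly.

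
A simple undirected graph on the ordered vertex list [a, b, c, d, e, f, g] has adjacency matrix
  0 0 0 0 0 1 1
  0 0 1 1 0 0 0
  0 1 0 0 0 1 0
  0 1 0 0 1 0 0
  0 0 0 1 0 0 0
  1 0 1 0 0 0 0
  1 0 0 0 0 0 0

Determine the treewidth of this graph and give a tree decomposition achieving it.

Treewidth 1.
One optimal decomposition is:
Bags: B1 = {d, e}  B2 = {b, d}  B3 = {b, c}  B4 = {c, f}  B5 = {a, f}  B6 = {a, g}
Tree: B1–B2, B2–B3, B3–B4, B4–B5, B5–B6

Every bag has size at most 2, so the width is 2 − 1 = 1 and tw(G) ≤ 1. G has an edge, so its treewidth is at least 1. Therefore the treewidth is 1.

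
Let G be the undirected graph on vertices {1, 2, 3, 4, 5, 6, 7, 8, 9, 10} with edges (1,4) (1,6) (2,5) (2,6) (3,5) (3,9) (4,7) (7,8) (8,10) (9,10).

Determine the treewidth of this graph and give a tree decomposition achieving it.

The largest bag has 3 vertices, giving width 2; this decomposition certifies tw(G) ≤ 2. Since 8–7–4–1–6–2–5–3–9–10–8 is a cycle in G, G is not acyclic. Forests are exactly the graphs of treewidth ≤ 1, so tw(G) ≥ 2. Hence tw(G) = 2 exactly.

Treewidth 2.
One such decomposition:
Bags: B1 = {4, 7, 8}  B2 = {1, 4, 8}  B3 = {1, 6, 8}  B4 = {2, 6, 8}  B5 = {2, 5, 8}  B6 = {3, 5, 8}  B7 = {3, 8, 9}  B8 = {8, 9, 10}
Tree: B1–B2, B2–B3, B3–B4, B4–B5, B5–B6, B6–B7, B7–B8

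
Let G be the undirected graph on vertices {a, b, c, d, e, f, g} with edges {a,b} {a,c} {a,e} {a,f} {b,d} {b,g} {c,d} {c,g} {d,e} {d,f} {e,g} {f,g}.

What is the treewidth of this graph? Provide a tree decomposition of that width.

Treewidth 3.
One optimal decomposition is:
Bags: B1 = {a, d, e, g}  B2 = {a, b, d, g}  B3 = {a, d, f, g}  B4 = {a, c, d, g}
Tree: B1–B2, B2–B3, B3–B4

Each bag holds 4 vertices, so the decomposition has width 3, which upper-bounds the treewidth. For the lower bound: the 4 vertex sets {a,e}, {b,d}, {g}, {f} are disjoint, each induces a connected subgraph, and every pair is joined by at least one edge of G. Contracting each set to a single vertex therefore yields K_{4} as a minor, and since treewidth is minor-monotone, tw(G) ≥ tw(K_{4}) = 3. Therefore the treewidth is 3.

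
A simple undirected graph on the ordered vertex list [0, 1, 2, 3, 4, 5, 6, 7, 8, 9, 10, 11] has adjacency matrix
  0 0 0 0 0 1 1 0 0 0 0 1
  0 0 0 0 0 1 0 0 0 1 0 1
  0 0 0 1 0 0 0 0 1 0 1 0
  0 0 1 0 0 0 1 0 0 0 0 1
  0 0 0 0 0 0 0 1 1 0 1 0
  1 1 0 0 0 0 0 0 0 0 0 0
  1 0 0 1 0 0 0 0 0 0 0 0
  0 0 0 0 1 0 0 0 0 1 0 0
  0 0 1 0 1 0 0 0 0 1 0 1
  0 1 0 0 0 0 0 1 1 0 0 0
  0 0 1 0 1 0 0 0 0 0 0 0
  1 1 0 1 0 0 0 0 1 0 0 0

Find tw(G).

A width-3 tree decomposition is:
Bags: B1 = {0, 1, 5, 6}  B2 = {0, 1, 6, 11}  B3 = {1, 3, 6, 11}  B4 = {1, 3, 9, 11}  B5 = {3, 8, 9, 11}  B6 = {2, 3, 8, 9}  B7 = {2, 7, 8, 9}  B8 = {2, 4, 7, 8}  B9 = {2, 4, 7, 10}
Tree: B1–B2, B2–B3, B3–B4, B4–B5, B5–B6, B6–B7, B7–B8, B8–B9
Every bag has size at most 4, so the width is 4 − 1 = 3 and tw(G) ≤ 3. For the lower bound: the 4 vertex sets {0,5,6}, {1}, {11}, {2,3,8,9} are disjoint, each induces a connected subgraph, and every pair is joined by at least one edge of G. Contracting each set to a single vertex therefore yields K_{4} as a minor, and since treewidth is minor-monotone, tw(G) ≥ tw(K_{4}) = 3. Combining the bounds, tw(G) = 3.

3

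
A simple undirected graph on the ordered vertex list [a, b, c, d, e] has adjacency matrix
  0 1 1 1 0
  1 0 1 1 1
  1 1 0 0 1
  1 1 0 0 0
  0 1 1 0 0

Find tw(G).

2

A width-2 tree decomposition is:
Bags: B1 = {a, b, c}  B2 = {a, b, d}  B3 = {b, c, e}
Tree: B1–B2, B1–B3
The largest bag has 3 vertices, giving width 2; this decomposition certifies tw(G) ≤ 2. For the lower bound, the 3 vertices {a, b, d} are pairwise adjacent, and any tree decomposition puts a clique entirely inside one bag — forcing width ≥ 2. Combining the bounds, tw(G) = 2.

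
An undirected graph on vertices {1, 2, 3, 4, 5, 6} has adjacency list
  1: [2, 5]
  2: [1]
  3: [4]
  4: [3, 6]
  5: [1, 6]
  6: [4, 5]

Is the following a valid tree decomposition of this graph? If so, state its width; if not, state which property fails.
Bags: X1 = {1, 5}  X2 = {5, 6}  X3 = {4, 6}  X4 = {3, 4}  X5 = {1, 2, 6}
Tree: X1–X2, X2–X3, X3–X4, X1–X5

A tree decomposition must satisfy three properties: every vertex lies in some bag; for every edge, both endpoints lie together in some bag; and for every vertex, the bags containing it form a connected subtree. Here bags containing vertex 6 are not connected in the tree, so the decomposition is invalid.

No — bags containing vertex 6 are not connected in the tree.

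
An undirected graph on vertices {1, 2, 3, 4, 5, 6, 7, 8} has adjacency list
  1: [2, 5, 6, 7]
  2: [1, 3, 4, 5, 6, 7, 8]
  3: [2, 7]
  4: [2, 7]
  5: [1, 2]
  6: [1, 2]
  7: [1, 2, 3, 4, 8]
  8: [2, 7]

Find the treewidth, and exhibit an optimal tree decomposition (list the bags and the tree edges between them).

Every bag has size at most 3, so the width is 3 − 1 = 2 and tw(G) ≤ 2. For the lower bound, the 3 vertices {1, 2, 5} are pairwise adjacent, and any tree decomposition puts a clique entirely inside one bag — forcing width ≥ 2. Therefore the treewidth is 2.

Treewidth 2.
Bags: B1 = {2, 7, 8}  B2 = {1, 2, 7}  B3 = {1, 2, 5}  B4 = {2, 3, 7}  B5 = {2, 4, 7}  B6 = {1, 2, 6}
Tree: B1–B2, B2–B3, B2–B4, B4–B5, B2–B6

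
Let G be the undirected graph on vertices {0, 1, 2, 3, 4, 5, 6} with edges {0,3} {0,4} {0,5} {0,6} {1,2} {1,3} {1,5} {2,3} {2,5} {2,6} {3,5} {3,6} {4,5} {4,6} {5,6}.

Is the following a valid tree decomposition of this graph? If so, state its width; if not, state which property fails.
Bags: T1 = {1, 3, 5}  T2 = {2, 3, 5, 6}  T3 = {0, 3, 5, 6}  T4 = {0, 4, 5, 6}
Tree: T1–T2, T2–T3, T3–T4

A tree decomposition must satisfy three properties: every vertex lies in some bag; for every edge, both endpoints lie together in some bag; and for every vertex, the bags containing it form a connected subtree. Here edge (2,1) lies in no bag, so the decomposition is invalid.

No — edge (2,1) lies in no bag.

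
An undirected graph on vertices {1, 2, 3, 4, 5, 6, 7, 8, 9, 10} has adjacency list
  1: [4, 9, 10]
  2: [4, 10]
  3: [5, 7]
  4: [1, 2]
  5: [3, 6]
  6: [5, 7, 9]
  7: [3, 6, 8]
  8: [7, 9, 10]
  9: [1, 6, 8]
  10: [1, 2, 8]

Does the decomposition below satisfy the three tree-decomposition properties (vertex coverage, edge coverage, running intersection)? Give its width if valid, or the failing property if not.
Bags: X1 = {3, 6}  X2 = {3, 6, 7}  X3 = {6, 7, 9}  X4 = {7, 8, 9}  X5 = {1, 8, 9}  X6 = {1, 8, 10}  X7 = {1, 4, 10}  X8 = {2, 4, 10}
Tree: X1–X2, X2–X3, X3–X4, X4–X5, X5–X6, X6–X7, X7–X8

A tree decomposition must satisfy three properties: every vertex lies in some bag; for every edge, both endpoints lie together in some bag; and for every vertex, the bags containing it form a connected subtree. Here vertex 5 appears in no bag, so the decomposition is invalid.

No — vertex 5 appears in no bag.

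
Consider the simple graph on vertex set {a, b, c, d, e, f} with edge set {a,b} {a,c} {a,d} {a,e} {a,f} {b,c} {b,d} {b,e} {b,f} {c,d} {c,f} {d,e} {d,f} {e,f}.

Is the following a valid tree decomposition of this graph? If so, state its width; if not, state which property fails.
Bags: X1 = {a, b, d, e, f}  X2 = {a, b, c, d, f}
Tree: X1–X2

Yes; width 4.

Every vertex of G appears in some bag (union = {a, b, c, d, e, f}); every edge is covered by a bag; and for each vertex v the set of bags containing v is connected in the bag tree. The decomposition is therefore valid. The largest bag has 5 vertices, so the width is 4.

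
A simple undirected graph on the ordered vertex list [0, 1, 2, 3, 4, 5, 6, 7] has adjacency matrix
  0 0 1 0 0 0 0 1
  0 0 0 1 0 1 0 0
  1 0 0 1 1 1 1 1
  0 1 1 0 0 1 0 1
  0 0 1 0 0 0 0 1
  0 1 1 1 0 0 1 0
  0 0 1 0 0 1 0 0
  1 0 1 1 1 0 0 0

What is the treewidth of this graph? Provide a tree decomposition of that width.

Treewidth 2.
One such decomposition:
Bags: B1 = {2, 3, 5}  B2 = {2, 3, 7}  B3 = {2, 4, 7}  B4 = {0, 2, 7}  B5 = {1, 3, 5}  B6 = {2, 5, 6}
Tree: B1–B2, B2–B3, B2–B4, B1–B5, B1–B6

Each bag holds 3 vertices, so the decomposition has width 2, which upper-bounds the treewidth. On the other hand G contains the 3-clique {1, 3, 5}. A clique must lie in a single bag of any decomposition, so no decomposition can have width below 2. Hence tw(G) = 2 exactly.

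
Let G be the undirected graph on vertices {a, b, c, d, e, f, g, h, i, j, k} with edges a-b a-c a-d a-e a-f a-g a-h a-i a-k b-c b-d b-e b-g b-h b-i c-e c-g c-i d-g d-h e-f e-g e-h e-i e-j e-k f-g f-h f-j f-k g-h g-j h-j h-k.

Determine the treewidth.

A width-4 tree decomposition is:
Bags: B1 = {a, e, f, g, h}  B2 = {a, b, e, g, h}  B3 = {e, f, g, h, j}  B4 = {a, b, c, e, g}  B5 = {a, b, d, g, h}  B6 = {a, b, c, e, i}  B7 = {a, e, f, h, k}
Tree: B1–B2, B1–B3, B2–B4, B2–B5, B4–B6, B1–B7
Each bag holds 5 vertices, so the decomposition has width 4, which upper-bounds the treewidth. Conversely, {e, f, g, h, j} is a clique of size 5, and the vertices of any clique must share a bag in every tree decomposition; so some bag has ≥ 5 vertices and tw(G) ≥ 4. Therefore the treewidth is 4.

4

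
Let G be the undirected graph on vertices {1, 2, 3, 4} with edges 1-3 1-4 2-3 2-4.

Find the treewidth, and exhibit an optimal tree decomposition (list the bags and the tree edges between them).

Treewidth 2.
Bags: B1 = {1, 2, 4}  B2 = {1, 2, 3}
Tree: B1–B2

Each bag holds 3 vertices, so the decomposition has width 2, which upper-bounds the treewidth. Since 1–4–2–3–1 is a cycle in G, G is not acyclic. Forests are exactly the graphs of treewidth ≤ 1, so tw(G) ≥ 2. Therefore the treewidth is 2.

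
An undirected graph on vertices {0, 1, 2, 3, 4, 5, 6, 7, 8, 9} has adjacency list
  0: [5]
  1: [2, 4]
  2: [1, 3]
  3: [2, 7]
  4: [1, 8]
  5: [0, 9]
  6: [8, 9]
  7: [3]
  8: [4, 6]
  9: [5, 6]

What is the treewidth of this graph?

A width-1 tree decomposition is:
Bags: B1 = {3, 7}  B2 = {2, 3}  B3 = {1, 2}  B4 = {1, 4}  B5 = {4, 8}  B6 = {6, 8}  B7 = {6, 9}  B8 = {5, 9}  B9 = {0, 5}
Tree: B1–B2, B2–B3, B3–B4, B4–B5, B5–B6, B6–B7, B7–B8, B8–B9
Every bag has size at most 2, so the width is 2 − 1 = 1 and tw(G) ≤ 1. Since G has at least one edge (e.g. 7–3), it is not an edgeless graph, so tw(G) ≥ 1. The upper and lower bounds meet at 1, so that is the treewidth.

1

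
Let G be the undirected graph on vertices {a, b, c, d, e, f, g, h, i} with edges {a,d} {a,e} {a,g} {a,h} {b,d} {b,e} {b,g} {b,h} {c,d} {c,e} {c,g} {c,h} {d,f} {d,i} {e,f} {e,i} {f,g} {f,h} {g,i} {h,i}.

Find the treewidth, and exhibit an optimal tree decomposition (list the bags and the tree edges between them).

Each bag holds 5 vertices, so the decomposition has width 4, which upper-bounds the treewidth. For the lower bound: the 5 vertex sets {a,d}, {f,g}, {e,i}, {h}, {b} are disjoint, each induces a connected subgraph, and every pair is joined by at least one edge of G. Contracting each set to a single vertex therefore yields K_{5} as a minor, and since treewidth is minor-monotone, tw(G) ≥ tw(K_{5}) = 4. The upper and lower bounds meet at 4, so that is the treewidth.

Treewidth 4.
One optimal decomposition is:
Bags: B1 = {a, d, e, g, h}  B2 = {d, e, f, g, h}  B3 = {d, e, g, h, i}  B4 = {b, d, e, g, h}  B5 = {c, d, e, g, h}
Tree: B1–B2, B2–B3, B3–B4, B4–B5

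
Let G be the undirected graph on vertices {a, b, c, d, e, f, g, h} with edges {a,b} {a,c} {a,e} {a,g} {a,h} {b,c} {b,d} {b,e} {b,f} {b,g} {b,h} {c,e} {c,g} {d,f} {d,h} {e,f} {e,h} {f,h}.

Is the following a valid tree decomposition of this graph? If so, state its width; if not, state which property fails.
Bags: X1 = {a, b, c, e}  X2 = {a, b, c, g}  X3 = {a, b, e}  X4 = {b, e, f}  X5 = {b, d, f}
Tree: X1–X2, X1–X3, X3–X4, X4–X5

No — vertex h appears in no bag.

A tree decomposition must satisfy three properties: every vertex lies in some bag; for every edge, both endpoints lie together in some bag; and for every vertex, the bags containing it form a connected subtree. Here vertex h appears in no bag, so the decomposition is invalid.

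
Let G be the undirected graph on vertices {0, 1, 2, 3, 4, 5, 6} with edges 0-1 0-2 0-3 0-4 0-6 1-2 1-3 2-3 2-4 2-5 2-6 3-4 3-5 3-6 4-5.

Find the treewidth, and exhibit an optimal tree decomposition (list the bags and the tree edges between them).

Treewidth 3.
One such decomposition:
Bags: B1 = {0, 2, 3, 4}  B2 = {2, 3, 4, 5}  B3 = {0, 1, 2, 3}  B4 = {0, 2, 3, 6}
Tree: B1–B2, B1–B3, B1–B4

Every bag has size at most 4, so the width is 4 − 1 = 3 and tw(G) ≤ 3. On the other hand G contains the 4-clique {0, 1, 2, 3}. A clique must lie in a single bag of any decomposition, so no decomposition can have width below 3. The upper and lower bounds meet at 3, so that is the treewidth.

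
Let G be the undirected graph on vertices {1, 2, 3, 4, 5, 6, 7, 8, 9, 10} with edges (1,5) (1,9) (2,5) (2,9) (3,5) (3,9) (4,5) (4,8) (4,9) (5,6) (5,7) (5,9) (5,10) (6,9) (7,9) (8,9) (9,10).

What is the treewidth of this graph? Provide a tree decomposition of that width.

Treewidth 2.
One optimal decomposition is:
Bags: B1 = {5, 7, 9}  B2 = {1, 5, 9}  B3 = {4, 5, 9}  B4 = {3, 5, 9}  B5 = {5, 9, 10}  B6 = {5, 6, 9}  B7 = {4, 8, 9}  B8 = {2, 5, 9}
Tree: B1–B2, B1–B3, B2–B4, B1–B5, B5–B6, B3–B7, B3–B8

Each bag holds 3 vertices, so the decomposition has width 2, which upper-bounds the treewidth. Conversely, {4, 8, 9} is a clique of size 3, and the vertices of any clique must share a bag in every tree decomposition; so some bag has ≥ 3 vertices and tw(G) ≥ 2. The upper and lower bounds meet at 2, so that is the treewidth.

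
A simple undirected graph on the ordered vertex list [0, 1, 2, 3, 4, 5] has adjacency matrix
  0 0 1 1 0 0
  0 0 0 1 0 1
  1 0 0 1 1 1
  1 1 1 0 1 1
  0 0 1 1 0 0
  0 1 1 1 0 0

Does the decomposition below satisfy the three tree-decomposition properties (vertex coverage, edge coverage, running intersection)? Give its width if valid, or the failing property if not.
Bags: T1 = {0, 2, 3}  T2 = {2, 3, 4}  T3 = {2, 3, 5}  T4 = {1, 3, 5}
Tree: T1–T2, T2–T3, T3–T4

Yes; width 2.

Vertex coverage: the bags together contain {0, 1, 2, 3, 4, 5}, the full vertex set. Edge coverage: each edge of G has both endpoints in at least one bag. Running intersection: for every vertex, the bags containing it form a connected subtree. All three properties hold, so this is a valid tree decomposition of width max|bag| − 1 = 2, and hence tw(G) ≤ 2.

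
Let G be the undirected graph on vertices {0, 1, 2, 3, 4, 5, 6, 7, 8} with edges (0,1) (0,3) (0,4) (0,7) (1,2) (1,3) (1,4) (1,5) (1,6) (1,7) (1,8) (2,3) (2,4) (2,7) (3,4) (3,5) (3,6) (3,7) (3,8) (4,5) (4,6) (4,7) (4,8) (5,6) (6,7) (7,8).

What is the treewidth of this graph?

4

A width-4 tree decomposition is:
Bags: B1 = {1, 3, 4, 5, 6}  B2 = {1, 3, 4, 6, 7}  B3 = {0, 1, 3, 4, 7}  B4 = {1, 2, 3, 4, 7}  B5 = {1, 3, 4, 7, 8}
Tree: B1–B2, B2–B3, B2–B4, B3–B5
Each bag holds 5 vertices, so the decomposition has width 4, which upper-bounds the treewidth. On the other hand G contains the 5-clique {1, 3, 4, 5, 6}. A clique must lie in a single bag of any decomposition, so no decomposition can have width below 4. Combining the bounds, tw(G) = 4.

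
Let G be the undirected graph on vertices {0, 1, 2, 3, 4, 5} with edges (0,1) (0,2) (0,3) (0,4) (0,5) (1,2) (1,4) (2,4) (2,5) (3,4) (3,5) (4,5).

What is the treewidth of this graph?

3

A width-3 tree decomposition is:
Bags: B1 = {0, 2, 4, 5}  B2 = {0, 1, 2, 4}  B3 = {0, 3, 4, 5}
Tree: B1–B2, B1–B3
The largest bag has 4 vertices, giving width 3; this decomposition certifies tw(G) ≤ 3. For the lower bound, the 4 vertices {0, 1, 2, 4} are pairwise adjacent, and any tree decomposition puts a clique entirely inside one bag — forcing width ≥ 3. Hence tw(G) = 3 exactly.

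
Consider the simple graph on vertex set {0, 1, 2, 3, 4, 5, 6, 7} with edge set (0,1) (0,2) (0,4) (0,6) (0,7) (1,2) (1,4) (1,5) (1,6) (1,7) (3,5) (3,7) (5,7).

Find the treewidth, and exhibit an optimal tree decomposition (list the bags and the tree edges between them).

Every bag has size at most 3, so the width is 3 − 1 = 2 and tw(G) ≤ 2. On the other hand G contains the 3-clique {0, 1, 2}. A clique must lie in a single bag of any decomposition, so no decomposition can have width below 2. Therefore the treewidth is 2.

Treewidth 2.
One such decomposition:
Bags: B1 = {1, 5, 7}  B2 = {0, 1, 7}  B3 = {0, 1, 4}  B4 = {3, 5, 7}  B5 = {0, 1, 2}  B6 = {0, 1, 6}
Tree: B1–B2, B2–B3, B1–B4, B3–B5, B5–B6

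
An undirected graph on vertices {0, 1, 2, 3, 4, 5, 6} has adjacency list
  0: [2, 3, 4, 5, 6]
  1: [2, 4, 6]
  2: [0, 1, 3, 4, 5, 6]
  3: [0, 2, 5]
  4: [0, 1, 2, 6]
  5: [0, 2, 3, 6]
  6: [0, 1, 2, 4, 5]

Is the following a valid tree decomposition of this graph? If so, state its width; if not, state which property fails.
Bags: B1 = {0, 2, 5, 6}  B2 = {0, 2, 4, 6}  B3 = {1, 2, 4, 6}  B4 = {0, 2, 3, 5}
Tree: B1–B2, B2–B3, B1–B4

Yes; width 3.

Every vertex of G appears in some bag (union = {0, 1, 2, 3, 4, 5, 6}); every edge is covered by a bag; and for each vertex v the set of bags containing v is connected in the bag tree. The decomposition is therefore valid. The largest bag has 4 vertices, so the width is 3.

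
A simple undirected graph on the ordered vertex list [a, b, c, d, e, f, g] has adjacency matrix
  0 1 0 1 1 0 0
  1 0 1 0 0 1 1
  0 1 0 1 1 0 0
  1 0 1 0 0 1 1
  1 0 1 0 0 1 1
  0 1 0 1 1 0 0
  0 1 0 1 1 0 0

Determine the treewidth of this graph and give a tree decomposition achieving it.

Every bag has size at most 4, so the width is 4 − 1 = 3 and tw(G) ≤ 3. For the lower bound: the 4 vertex sets {e,f}, {d,g}, {b}, {c} are disjoint, each induces a connected subgraph, and every pair is joined by at least one edge of G. Contracting each set to a single vertex therefore yields K_{4} as a minor, and since treewidth is minor-monotone, tw(G) ≥ tw(K_{4}) = 3. The upper and lower bounds meet at 3, so that is the treewidth.

Treewidth 3.
One such decomposition:
Bags: B1 = {b, d, e, f}  B2 = {b, d, e, g}  B3 = {b, c, d, e}  B4 = {a, b, d, e}
Tree: B1–B2, B2–B3, B3–B4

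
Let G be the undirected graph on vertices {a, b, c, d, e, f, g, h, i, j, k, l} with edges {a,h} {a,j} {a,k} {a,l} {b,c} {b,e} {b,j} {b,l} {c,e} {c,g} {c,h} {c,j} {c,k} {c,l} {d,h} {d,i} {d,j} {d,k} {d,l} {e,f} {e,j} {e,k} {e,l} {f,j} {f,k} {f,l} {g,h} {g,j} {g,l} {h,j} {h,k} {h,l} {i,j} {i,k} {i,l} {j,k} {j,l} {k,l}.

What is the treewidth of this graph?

A width-4 tree decomposition is:
Bags: B1 = {a, h, j, k, l}  B2 = {d, h, j, k, l}  B3 = {c, h, j, k, l}  B4 = {c, e, j, k, l}  B5 = {b, c, e, j, l}  B6 = {e, f, j, k, l}  B7 = {d, i, j, k, l}  B8 = {c, g, h, j, l}
Tree: B1–B2, B1–B3, B3–B4, B4–B5, B4–B6, B2–B7, B3–B8
Each bag holds 5 vertices, so the decomposition has width 4, which upper-bounds the treewidth. Conversely, {c, g, h, j, l} is a clique of size 5, and the vertices of any clique must share a bag in every tree decomposition; so some bag has ≥ 5 vertices and tw(G) ≥ 4. Hence tw(G) = 4 exactly.

4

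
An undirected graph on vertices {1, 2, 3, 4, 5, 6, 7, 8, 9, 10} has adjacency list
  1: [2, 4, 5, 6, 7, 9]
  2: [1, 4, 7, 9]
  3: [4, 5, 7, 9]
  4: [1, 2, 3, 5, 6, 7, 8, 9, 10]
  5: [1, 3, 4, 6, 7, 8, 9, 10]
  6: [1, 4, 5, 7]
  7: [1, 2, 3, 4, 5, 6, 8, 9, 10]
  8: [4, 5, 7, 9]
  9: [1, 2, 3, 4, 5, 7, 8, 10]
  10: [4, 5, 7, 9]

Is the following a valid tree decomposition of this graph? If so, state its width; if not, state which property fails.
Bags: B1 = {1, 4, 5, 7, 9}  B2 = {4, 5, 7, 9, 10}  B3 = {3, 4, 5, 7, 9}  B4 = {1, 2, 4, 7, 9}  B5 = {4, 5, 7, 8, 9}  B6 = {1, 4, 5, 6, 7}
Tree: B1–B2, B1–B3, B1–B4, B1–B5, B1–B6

Checking the three conditions: (i) the bags cover all of {1, 2, 3, 4, 5, 6, 7, 8, 9, 10}; (ii) for each edge, some bag contains both endpoints; (iii) the bags containing any fixed vertex form a subtree. All hold, so the decomposition is valid with width 5 − 1 = 4.

Yes; width 4.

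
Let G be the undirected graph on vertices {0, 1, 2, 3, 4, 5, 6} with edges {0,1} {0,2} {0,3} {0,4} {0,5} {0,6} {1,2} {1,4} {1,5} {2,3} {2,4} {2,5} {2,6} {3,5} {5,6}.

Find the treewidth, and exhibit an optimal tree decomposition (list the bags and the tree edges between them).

Treewidth 3.
One such decomposition:
Bags: B1 = {0, 1, 2, 5}  B2 = {0, 1, 2, 4}  B3 = {0, 2, 3, 5}  B4 = {0, 2, 5, 6}
Tree: B1–B2, B1–B3, B1–B4

Every bag has size at most 4, so the width is 4 − 1 = 3 and tw(G) ≤ 3. Conversely, {0, 1, 2, 4} is a clique of size 4, and the vertices of any clique must share a bag in every tree decomposition; so some bag has ≥ 4 vertices and tw(G) ≥ 3. Combining the bounds, tw(G) = 3.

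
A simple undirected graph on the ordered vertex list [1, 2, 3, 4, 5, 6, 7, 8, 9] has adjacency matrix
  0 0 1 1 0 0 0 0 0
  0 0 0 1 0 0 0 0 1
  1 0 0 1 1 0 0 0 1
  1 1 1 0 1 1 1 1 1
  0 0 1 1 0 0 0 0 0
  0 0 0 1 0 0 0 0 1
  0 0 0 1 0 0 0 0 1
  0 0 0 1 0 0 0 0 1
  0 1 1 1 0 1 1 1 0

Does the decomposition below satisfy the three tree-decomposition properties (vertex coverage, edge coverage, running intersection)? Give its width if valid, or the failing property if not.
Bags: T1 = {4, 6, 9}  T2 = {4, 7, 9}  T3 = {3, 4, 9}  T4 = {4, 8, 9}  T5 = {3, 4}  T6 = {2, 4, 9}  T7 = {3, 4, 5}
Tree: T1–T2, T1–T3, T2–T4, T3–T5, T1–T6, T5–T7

No — vertex 1 appears in no bag.

A tree decomposition must satisfy three properties: every vertex lies in some bag; for every edge, both endpoints lie together in some bag; and for every vertex, the bags containing it form a connected subtree. Here vertex 1 appears in no bag, so the decomposition is invalid.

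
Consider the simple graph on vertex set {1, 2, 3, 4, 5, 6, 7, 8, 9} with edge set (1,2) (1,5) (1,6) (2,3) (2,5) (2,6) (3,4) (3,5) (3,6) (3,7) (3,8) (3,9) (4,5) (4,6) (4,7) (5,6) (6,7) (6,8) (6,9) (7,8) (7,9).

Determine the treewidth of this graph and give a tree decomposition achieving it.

Treewidth 3.
Bags: B1 = {3, 4, 5, 6}  B2 = {2, 3, 5, 6}  B3 = {3, 4, 6, 7}  B4 = {3, 6, 7, 8}  B5 = {3, 6, 7, 9}  B6 = {1, 2, 5, 6}
Tree: B1–B2, B1–B3, B3–B4, B3–B5, B2–B6

Every bag has size at most 4, so the width is 4 − 1 = 3 and tw(G) ≤ 3. For the lower bound, the 4 vertices {1, 2, 5, 6} are pairwise adjacent, and any tree decomposition puts a clique entirely inside one bag — forcing width ≥ 3. The upper and lower bounds meet at 3, so that is the treewidth.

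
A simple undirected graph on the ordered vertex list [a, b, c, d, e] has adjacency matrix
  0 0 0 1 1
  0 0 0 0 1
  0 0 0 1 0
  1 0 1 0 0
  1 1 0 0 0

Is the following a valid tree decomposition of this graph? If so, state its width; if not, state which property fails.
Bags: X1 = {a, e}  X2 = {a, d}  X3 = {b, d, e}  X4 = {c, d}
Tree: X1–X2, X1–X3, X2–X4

No — bags containing vertex d are not connected in the tree.

A tree decomposition must satisfy three properties: every vertex lies in some bag; for every edge, both endpoints lie together in some bag; and for every vertex, the bags containing it form a connected subtree. Here bags containing vertex d are not connected in the tree, so the decomposition is invalid.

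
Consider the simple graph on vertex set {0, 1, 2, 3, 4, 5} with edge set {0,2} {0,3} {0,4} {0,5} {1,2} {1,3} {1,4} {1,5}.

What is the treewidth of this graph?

A width-2 tree decomposition is:
Bags: B1 = {0, 1, 4}  B2 = {0, 1, 5}  B3 = {0, 1, 3}  B4 = {0, 1, 2}
Tree: B1–B2, B2–B3, B3–B4
Every bag has size at most 3, so the width is 3 − 1 = 2 and tw(G) ≤ 2. Since 1–4–0–5–1 is a cycle in G, G is not acyclic. Forests are exactly the graphs of treewidth ≤ 1, so tw(G) ≥ 2. Therefore the treewidth is 2.

2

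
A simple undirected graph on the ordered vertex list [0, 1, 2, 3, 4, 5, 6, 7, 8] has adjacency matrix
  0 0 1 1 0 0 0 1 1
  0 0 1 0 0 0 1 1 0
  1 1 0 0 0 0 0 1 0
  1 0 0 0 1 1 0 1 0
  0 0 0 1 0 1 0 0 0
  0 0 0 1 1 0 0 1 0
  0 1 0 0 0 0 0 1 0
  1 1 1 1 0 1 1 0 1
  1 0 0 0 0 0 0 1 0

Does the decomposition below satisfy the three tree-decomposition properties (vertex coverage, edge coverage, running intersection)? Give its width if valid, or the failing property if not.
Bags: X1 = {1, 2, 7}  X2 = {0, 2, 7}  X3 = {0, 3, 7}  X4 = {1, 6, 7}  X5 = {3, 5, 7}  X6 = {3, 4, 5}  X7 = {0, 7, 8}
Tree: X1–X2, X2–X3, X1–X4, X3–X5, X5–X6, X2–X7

Checking the three conditions: (i) the bags cover all of {0, 1, 2, 3, 4, 5, 6, 7, 8}; (ii) for each edge, some bag contains both endpoints; (iii) the bags containing any fixed vertex form a subtree. All hold, so the decomposition is valid with width 3 − 1 = 2.

Yes; width 2.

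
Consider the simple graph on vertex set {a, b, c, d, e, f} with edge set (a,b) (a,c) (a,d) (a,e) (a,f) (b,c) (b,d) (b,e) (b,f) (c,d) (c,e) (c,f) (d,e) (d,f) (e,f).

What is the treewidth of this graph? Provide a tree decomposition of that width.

With just one bag of size 6, the width is 6 − 1 = 5, so tw(G) ≤ 5. Conversely, {a, b, c, d, e, f} is a clique of size 6, and the vertices of any clique must share a bag in every tree decomposition; so some bag has ≥ 6 vertices and tw(G) ≥ 5. Combining the bounds, tw(G) = 5.

Treewidth 5.
Bags: B1 = {a, b, c, d, e, f}
Tree: (single bag)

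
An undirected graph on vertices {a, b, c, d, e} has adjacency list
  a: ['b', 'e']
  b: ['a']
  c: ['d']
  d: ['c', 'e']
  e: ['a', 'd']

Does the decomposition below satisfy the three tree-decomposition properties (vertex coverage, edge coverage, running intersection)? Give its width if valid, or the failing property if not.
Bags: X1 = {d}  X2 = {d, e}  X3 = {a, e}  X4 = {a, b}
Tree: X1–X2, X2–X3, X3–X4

A tree decomposition must satisfy three properties: every vertex lies in some bag; for every edge, both endpoints lie together in some bag; and for every vertex, the bags containing it form a connected subtree. Here vertex c appears in no bag, so the decomposition is invalid.

No — vertex c appears in no bag.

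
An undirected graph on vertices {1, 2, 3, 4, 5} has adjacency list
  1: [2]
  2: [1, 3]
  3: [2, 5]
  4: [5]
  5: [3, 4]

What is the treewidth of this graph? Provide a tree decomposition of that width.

Treewidth 1.
One optimal decomposition is:
Bags: B1 = {4, 5}  B2 = {3, 5}  B3 = {2, 3}  B4 = {1, 2}
Tree: B1–B2, B2–B3, B3–B4

Every bag has size at most 2, so the width is 2 − 1 = 1 and tw(G) ≤ 1. Since G has at least one edge (e.g. 4–5), it is not an edgeless graph, so tw(G) ≥ 1. The upper and lower bounds meet at 1, so that is the treewidth.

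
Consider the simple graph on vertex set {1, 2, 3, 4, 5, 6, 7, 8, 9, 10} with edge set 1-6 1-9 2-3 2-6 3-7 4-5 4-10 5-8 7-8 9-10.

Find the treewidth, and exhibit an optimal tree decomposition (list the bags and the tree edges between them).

Treewidth 2.
One such decomposition:
Bags: B1 = {1, 6, 9}  B2 = {6, 9, 10}  B3 = {4, 6, 10}  B4 = {4, 5, 6}  B5 = {5, 6, 8}  B6 = {6, 7, 8}  B7 = {3, 6, 7}  B8 = {2, 3, 6}
Tree: B1–B2, B2–B3, B3–B4, B4–B5, B5–B6, B6–B7, B7–B8

The largest bag has 3 vertices, giving width 2; this decomposition certifies tw(G) ≤ 2. For the lower bound, G contains the cycle 6–1–9–10–4–5–8–7–3–2–6, so G is not a forest; only forests have treewidth ≤ 1, hence tw(G) ≥ 2. The upper and lower bounds meet at 2, so that is the treewidth.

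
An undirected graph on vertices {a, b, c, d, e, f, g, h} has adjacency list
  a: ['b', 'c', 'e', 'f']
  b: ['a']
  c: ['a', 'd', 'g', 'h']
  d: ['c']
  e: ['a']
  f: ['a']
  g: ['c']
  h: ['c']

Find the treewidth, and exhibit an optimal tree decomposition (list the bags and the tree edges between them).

Treewidth 1.
One optimal decomposition is:
Bags: B1 = {a, e}  B2 = {a, c}  B3 = {c, d}  B4 = {c, h}  B5 = {a, f}  B6 = {a, b}  B7 = {c, g}
Tree: B1–B2, B2–B3, B2–B4, B2–B5, B5–B6, B4–B7

Each bag holds 2 vertices, so the decomposition has width 1, which upper-bounds the treewidth. Since G has at least one edge (e.g. e–a), it is not an edgeless graph, so tw(G) ≥ 1. Hence tw(G) = 1 exactly.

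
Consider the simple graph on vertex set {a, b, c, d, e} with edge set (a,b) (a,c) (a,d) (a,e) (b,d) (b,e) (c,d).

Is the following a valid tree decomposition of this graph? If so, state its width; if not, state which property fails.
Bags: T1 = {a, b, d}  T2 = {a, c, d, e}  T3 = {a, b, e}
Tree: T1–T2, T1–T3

No — bags containing vertex e are not connected in the tree.

A tree decomposition must satisfy three properties: every vertex lies in some bag; for every edge, both endpoints lie together in some bag; and for every vertex, the bags containing it form a connected subtree. Here bags containing vertex e are not connected in the tree, so the decomposition is invalid.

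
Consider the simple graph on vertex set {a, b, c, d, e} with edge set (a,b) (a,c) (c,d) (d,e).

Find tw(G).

1

A width-1 tree decomposition is:
Bags: B1 = {d, e}  B2 = {c, d}  B3 = {a, c}  B4 = {a, b}
Tree: B1–B2, B2–B3, B3–B4
Each bag holds 2 vertices, so the decomposition has width 1, which upper-bounds the treewidth. G has an edge, so its treewidth is at least 1. The upper and lower bounds meet at 1, so that is the treewidth.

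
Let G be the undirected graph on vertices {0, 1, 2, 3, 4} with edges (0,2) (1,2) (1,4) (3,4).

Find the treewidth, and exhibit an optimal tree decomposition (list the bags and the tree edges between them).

The largest bag has 2 vertices, giving width 1; this decomposition certifies tw(G) ≤ 1. Since G has at least one edge (e.g. 3–4), it is not an edgeless graph, so tw(G) ≥ 1. Therefore the treewidth is 1.

Treewidth 1.
One optimal decomposition is:
Bags: B1 = {3, 4}  B2 = {1, 4}  B3 = {1, 2}  B4 = {0, 2}
Tree: B1–B2, B2–B3, B3–B4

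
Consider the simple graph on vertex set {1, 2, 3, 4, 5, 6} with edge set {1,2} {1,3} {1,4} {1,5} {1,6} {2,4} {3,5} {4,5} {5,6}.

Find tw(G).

2

A width-2 tree decomposition is:
Bags: B1 = {1, 4, 5}  B2 = {1, 3, 5}  B3 = {1, 2, 4}  B4 = {1, 5, 6}
Tree: B1–B2, B1–B3, B1–B4
The largest bag has 3 vertices, giving width 2; this decomposition certifies tw(G) ≤ 2. Conversely, {1, 2, 4} is a clique of size 3, and the vertices of any clique must share a bag in every tree decomposition; so some bag has ≥ 3 vertices and tw(G) ≥ 2. Combining the bounds, tw(G) = 2.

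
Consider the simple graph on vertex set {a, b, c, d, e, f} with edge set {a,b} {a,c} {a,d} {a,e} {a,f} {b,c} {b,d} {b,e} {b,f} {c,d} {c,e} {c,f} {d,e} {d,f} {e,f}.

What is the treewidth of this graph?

5

A width-5 tree decomposition is:
Bags: B1 = {a, b, c, d, e, f}
Tree: (single bag)
With just one bag of size 6, the width is 6 − 1 = 5, so tw(G) ≤ 5. For the lower bound, the 6 vertices {a, b, c, d, e, f} are pairwise adjacent, and any tree decomposition puts a clique entirely inside one bag — forcing width ≥ 5. Therefore the treewidth is 5.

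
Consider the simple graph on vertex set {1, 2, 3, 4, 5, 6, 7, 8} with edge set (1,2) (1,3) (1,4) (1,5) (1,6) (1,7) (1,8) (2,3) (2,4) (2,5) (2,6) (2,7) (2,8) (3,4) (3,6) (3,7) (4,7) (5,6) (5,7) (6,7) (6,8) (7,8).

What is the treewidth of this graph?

A width-4 tree decomposition is:
Bags: B1 = {1, 2, 3, 6, 7}  B2 = {1, 2, 3, 4, 7}  B3 = {1, 2, 6, 7, 8}  B4 = {1, 2, 5, 6, 7}
Tree: B1–B2, B1–B3, B1–B4
The largest bag has 5 vertices, giving width 4; this decomposition certifies tw(G) ≤ 4. On the other hand G contains the 5-clique {1, 2, 3, 4, 7}. A clique must lie in a single bag of any decomposition, so no decomposition can have width below 4. Combining the bounds, tw(G) = 4.

4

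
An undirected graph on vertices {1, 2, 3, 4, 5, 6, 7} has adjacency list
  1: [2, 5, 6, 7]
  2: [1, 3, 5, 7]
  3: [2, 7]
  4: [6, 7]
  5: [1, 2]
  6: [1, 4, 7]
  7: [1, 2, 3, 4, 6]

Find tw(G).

A width-2 tree decomposition is:
Bags: B1 = {1, 2, 7}  B2 = {1, 6, 7}  B3 = {2, 3, 7}  B4 = {1, 2, 5}  B5 = {4, 6, 7}
Tree: B1–B2, B1–B3, B1–B4, B2–B5
Every bag has size at most 3, so the width is 3 − 1 = 2 and tw(G) ≤ 2. For the lower bound, the 3 vertices {1, 2, 5} are pairwise adjacent, and any tree decomposition puts a clique entirely inside one bag — forcing width ≥ 2. Combining the bounds, tw(G) = 2.

2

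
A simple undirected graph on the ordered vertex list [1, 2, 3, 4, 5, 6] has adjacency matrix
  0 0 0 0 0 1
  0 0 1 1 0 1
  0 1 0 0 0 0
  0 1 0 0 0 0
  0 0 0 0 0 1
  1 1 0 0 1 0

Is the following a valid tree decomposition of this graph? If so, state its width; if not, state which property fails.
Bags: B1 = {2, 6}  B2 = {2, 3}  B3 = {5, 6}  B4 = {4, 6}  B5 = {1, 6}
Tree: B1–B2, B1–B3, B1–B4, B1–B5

A tree decomposition must satisfy three properties: every vertex lies in some bag; for every edge, both endpoints lie together in some bag; and for every vertex, the bags containing it form a connected subtree. Here edge (2,4) lies in no bag, so the decomposition is invalid.

No — edge (2,4) lies in no bag.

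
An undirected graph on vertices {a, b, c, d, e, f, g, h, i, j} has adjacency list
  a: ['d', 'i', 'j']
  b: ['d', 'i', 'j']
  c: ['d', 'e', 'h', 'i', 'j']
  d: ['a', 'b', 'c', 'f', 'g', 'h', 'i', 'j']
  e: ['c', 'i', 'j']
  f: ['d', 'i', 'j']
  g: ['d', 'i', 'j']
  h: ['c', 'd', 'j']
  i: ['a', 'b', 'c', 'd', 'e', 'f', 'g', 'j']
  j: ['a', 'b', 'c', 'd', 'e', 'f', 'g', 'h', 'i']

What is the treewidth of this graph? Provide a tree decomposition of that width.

Treewidth 3.
One optimal decomposition is:
Bags: B1 = {b, d, i, j}  B2 = {d, f, i, j}  B3 = {c, d, i, j}  B4 = {c, e, i, j}  B5 = {a, d, i, j}  B6 = {d, g, i, j}  B7 = {c, d, h, j}
Tree: B1–B2, B1–B3, B3–B4, B3–B5, B3–B6, B3–B7

Each bag holds 4 vertices, so the decomposition has width 3, which upper-bounds the treewidth. For the lower bound, the 4 vertices {c, d, h, j} are pairwise adjacent, and any tree decomposition puts a clique entirely inside one bag — forcing width ≥ 3. Combining the bounds, tw(G) = 3.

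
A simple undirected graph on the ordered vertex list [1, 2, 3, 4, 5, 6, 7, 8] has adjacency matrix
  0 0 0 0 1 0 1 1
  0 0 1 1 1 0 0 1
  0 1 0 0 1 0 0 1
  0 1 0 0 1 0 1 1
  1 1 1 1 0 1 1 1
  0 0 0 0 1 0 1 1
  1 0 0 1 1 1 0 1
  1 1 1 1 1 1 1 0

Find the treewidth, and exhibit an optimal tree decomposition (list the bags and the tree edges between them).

Treewidth 3.
Bags: B1 = {2, 3, 5, 8}  B2 = {2, 4, 5, 8}  B3 = {4, 5, 7, 8}  B4 = {1, 5, 7, 8}  B5 = {5, 6, 7, 8}
Tree: B1–B2, B2–B3, B3–B4, B4–B5

Each bag holds 4 vertices, so the decomposition has width 3, which upper-bounds the treewidth. For the lower bound, the 4 vertices {2, 3, 5, 8} are pairwise adjacent, and any tree decomposition puts a clique entirely inside one bag — forcing width ≥ 3. Hence tw(G) = 3 exactly.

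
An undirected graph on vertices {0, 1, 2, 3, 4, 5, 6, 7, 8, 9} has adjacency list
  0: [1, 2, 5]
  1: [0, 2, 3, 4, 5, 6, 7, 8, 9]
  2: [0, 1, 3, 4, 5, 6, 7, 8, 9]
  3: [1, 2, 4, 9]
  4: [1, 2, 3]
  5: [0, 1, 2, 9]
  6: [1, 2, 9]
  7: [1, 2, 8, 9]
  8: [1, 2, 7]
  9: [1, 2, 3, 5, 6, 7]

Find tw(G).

A width-3 tree decomposition is:
Bags: B1 = {1, 2, 5, 9}  B2 = {1, 2, 7, 9}  B3 = {1, 2, 3, 9}  B4 = {1, 2, 7, 8}  B5 = {0, 1, 2, 5}  B6 = {1, 2, 3, 4}  B7 = {1, 2, 6, 9}
Tree: B1–B2, B1–B3, B2–B4, B1–B5, B3–B6, B2–B7
Each bag holds 4 vertices, so the decomposition has width 3, which upper-bounds the treewidth. For the lower bound, the 4 vertices {0, 1, 2, 5} are pairwise adjacent, and any tree decomposition puts a clique entirely inside one bag — forcing width ≥ 3. Therefore the treewidth is 3.

3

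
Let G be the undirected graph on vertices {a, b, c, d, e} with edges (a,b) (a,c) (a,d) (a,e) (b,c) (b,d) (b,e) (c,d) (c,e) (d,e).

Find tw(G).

A width-4 tree decomposition is:
Bags: B1 = {a, b, c, d, e}
Tree: (single bag)
With just one bag of size 5, the width is 5 − 1 = 4, so tw(G) ≤ 4. On the other hand G contains the 5-clique {a, b, c, d, e}. A clique must lie in a single bag of any decomposition, so no decomposition can have width below 4. Hence tw(G) = 4 exactly.

4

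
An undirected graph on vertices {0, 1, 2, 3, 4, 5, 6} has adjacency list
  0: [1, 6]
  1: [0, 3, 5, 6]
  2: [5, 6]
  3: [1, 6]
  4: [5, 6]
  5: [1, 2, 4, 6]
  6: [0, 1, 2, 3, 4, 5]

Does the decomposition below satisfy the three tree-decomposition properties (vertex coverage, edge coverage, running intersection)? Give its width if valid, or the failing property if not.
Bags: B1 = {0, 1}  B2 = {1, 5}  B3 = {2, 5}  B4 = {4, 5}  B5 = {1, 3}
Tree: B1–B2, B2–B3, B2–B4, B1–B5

No — vertex 6 appears in no bag.

A tree decomposition must satisfy three properties: every vertex lies in some bag; for every edge, both endpoints lie together in some bag; and for every vertex, the bags containing it form a connected subtree. Here vertex 6 appears in no bag, so the decomposition is invalid.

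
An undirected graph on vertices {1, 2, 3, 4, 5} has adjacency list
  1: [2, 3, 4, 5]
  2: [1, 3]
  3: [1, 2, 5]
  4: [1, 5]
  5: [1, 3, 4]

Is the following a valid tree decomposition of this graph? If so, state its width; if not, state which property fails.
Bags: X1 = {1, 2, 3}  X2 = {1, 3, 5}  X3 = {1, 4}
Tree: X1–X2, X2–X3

A tree decomposition must satisfy three properties: every vertex lies in some bag; for every edge, both endpoints lie together in some bag; and for every vertex, the bags containing it form a connected subtree. Here edge (5,4) lies in no bag, so the decomposition is invalid.

No — edge (5,4) lies in no bag.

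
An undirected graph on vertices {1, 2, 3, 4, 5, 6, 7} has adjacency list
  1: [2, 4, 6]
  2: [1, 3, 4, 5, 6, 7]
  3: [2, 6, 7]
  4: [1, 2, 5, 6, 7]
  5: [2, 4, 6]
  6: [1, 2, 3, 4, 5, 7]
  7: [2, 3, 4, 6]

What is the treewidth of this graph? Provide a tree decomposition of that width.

Treewidth 3.
One optimal decomposition is:
Bags: B1 = {1, 2, 4, 6}  B2 = {2, 4, 5, 6}  B3 = {2, 4, 6, 7}  B4 = {2, 3, 6, 7}
Tree: B1–B2, B2–B3, B3–B4

Each bag holds 4 vertices, so the decomposition has width 3, which upper-bounds the treewidth. For the lower bound, the 4 vertices {2, 3, 6, 7} are pairwise adjacent, and any tree decomposition puts a clique entirely inside one bag — forcing width ≥ 3. Hence tw(G) = 3 exactly.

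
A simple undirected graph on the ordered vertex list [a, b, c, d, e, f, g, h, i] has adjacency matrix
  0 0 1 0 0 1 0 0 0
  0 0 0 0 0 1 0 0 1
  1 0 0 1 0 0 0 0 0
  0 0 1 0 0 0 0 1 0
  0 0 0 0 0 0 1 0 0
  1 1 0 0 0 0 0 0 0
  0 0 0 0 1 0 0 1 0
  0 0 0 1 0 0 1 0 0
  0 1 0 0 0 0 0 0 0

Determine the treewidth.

A width-1 tree decomposition is:
Bags: B1 = {e, g}  B2 = {g, h}  B3 = {d, h}  B4 = {c, d}  B5 = {a, c}  B6 = {a, f}  B7 = {b, f}  B8 = {b, i}
Tree: B1–B2, B2–B3, B3–B4, B4–B5, B5–B6, B6–B7, B7–B8
The largest bag has 2 vertices, giving width 1; this decomposition certifies tw(G) ≤ 1. Any graph with an edge has treewidth ≥ 1, and G has the edge e–g. Hence tw(G) = 1 exactly.

1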